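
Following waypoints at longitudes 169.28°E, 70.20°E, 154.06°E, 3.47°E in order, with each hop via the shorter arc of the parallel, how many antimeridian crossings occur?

Leg 1: +169.28° → +70.20°, shortest Δλ = -99.08° (west) — does not cross 180°.
Leg 2: +70.20° → +154.06°, shortest Δλ = 83.86° (east) — does not cross 180°.
Leg 3: +154.06° → +3.47°, shortest Δλ = -150.59° (west) — does not cross 180°.
Total crossings: 0.

0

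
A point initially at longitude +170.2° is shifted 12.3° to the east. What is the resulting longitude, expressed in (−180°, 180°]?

Start at +170.2°; shift +12.3° → +182.5°.
+182.5° lies outside (−180°, 180°]; subtract 360° → -177.5°.

-177.5°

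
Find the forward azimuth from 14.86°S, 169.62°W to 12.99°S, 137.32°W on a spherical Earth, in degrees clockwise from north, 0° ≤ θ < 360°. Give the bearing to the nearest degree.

Δλ = -137.32 − -169.62 = 32.30°.
θ = atan2( sin Δλ · cos φ₂ , cos φ₁ · sin φ₂ − sin φ₁ · cos φ₂ · cos Δλ )
  = atan2(0.52068, -0.00604) = 90.664° → normalised to [0°, 360°): 90.664°.

91°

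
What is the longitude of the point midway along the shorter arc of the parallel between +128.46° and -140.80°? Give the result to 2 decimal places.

Signed shortest Δλ from +128.46° to -140.80° is +90.74°.
Midpoint longitude = +128.46° + (+90.74°)/2 = +128.46° + 45.37° = +173.83°.
(The naïve average (+128.46 + -140.80)/2 = -6.17° is on the wrong side of the globe.)

+173.83°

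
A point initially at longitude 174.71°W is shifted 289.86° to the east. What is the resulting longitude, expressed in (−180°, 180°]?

Start at -174.71°; shift +289.86° → +115.15°.
+115.15° already lies in (−180°, 180°].

115.15°E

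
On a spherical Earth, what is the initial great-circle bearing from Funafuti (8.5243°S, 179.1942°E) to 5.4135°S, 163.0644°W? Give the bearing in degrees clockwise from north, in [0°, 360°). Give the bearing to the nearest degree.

Δλ = -163.0644 − 179.1942 = -342.2586°; wrapped into (−180°, 180°]: 17.7414°.
θ = atan2( sin Δλ · cos φ₂ , cos φ₁ · sin φ₂ − sin φ₁ · cos φ₂ · cos Δλ )
  = atan2(0.30336, 0.04725) = 81.147° → normalised to [0°, 360°): 81.147°.

81°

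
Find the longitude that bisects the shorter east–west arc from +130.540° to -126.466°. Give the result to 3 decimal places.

Signed shortest Δλ from +130.540° to -126.466° is +102.994°.
Midpoint longitude = +130.540° + (+102.994°)/2 = +130.540° + 51.497° = +182.037°.
Normalise into (−180°, 180°]: -177.963°.
(The naïve average (+130.540 + -126.466)/2 = 2.037° is on the wrong side of the globe.)

-177.963°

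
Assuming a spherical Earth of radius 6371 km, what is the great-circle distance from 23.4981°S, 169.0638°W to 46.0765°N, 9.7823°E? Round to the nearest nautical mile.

Δλ = 9.7823 − -169.0638 = 178.8461°.
Δφ = 46.0765 − -23.4981 = 69.5746°.
a = sin²(Δφ/2) + cos φ₁ · cos φ₂ · sin²(Δλ/2) = 0.961613.
c = 2·atan2(√a, √(1−a)) = 2.74719 rad → d = 6371·c ≈ 17502.34 km ≈ 9450.51 nmi.

9451 nmi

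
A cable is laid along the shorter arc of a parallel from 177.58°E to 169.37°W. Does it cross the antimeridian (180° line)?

Yes

Naïve |-169.37 − 177.58| = 346.95° > 180°, so the shorter arc goes the other way round — across 180°.
Signed shortest Δλ = ((-169.37 − 177.58 + 180) mod 360) − 180 = 13.05°.
Going east by 13.05° from +177.58° passes through 180° before reaching -169.37°.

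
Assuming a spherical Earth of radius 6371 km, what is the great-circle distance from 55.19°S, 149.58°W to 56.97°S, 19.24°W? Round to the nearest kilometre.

6767 km

Δλ = -19.24 − -149.58 = 130.34°.
Δφ = -56.97 − -55.19 = -1.78°.
a = sin²(Δφ/2) + cos φ₁ · cos φ₂ · sin²(Δλ/2) = 0.256533.
c = 2·atan2(√a, √(1−a)) = 1.06222 rad → d = 6371·c ≈ 6767.40 km.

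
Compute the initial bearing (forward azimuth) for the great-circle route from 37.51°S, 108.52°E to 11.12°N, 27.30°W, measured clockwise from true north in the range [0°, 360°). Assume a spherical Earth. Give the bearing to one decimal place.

Δλ = -27.30 − 108.52 = -135.82°.
θ = atan2( sin Δλ · cos φ₂ , cos φ₁ · sin φ₂ − sin φ₁ · cos φ₂ · cos Δλ )
  = atan2(-0.68383, -0.27549) = -111.942° → normalised to [0°, 360°): 248.058°.

248.1°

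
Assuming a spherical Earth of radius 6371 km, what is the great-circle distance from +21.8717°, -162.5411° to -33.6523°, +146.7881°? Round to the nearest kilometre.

8179 km

Δλ = 146.7881 − -162.5411 = 309.3292°; wrapped into (−180°, 180°]: -50.6708°.
Δφ = -33.6523 − 21.8717 = -55.5240°.
a = sin²(Δφ/2) + cos φ₁ · cos φ₂ · sin²(Δλ/2) = 0.358424.
c = 2·atan2(√a, √(1−a)) = 1.28372 rad → d = 6371·c ≈ 8178.56 km.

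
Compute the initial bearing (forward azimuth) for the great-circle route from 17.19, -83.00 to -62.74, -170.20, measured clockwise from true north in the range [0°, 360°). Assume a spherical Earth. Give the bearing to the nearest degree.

208°

Δλ = -170.20 − -83.00 = -87.20°.
θ = atan2( sin Δλ · cos φ₂ , cos φ₁ · sin φ₂ − sin φ₁ · cos φ₂ · cos Δλ )
  = atan2(-0.45748, -0.85584) = -151.874° → normalised to [0°, 360°): 208.126°.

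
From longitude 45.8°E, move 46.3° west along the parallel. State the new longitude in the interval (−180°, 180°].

Start at +45.8°; shift −46.3° → -0.5°.
-0.5° already lies in (−180°, 180°].

0.5°W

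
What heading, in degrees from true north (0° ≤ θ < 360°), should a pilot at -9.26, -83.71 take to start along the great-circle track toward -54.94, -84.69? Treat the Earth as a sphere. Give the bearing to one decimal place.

Δλ = -84.69 − -83.71 = -0.98°.
θ = atan2( sin Δλ · cos φ₂ , cos φ₁ · sin φ₂ − sin φ₁ · cos φ₂ · cos Δλ )
  = atan2(-0.00982, -0.71546) = -179.213° → normalised to [0°, 360°): 180.787°.

180.8°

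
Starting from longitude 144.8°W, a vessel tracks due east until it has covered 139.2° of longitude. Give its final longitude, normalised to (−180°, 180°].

Start at -144.8°; shift +139.2° → -5.6°.
-5.6° already lies in (−180°, 180°].

5.6°W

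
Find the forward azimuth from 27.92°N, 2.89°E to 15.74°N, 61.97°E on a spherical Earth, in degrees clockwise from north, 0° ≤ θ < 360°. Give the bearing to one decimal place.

Δλ = 61.97 − 2.89 = 59.08°.
θ = atan2( sin Δλ · cos φ₂ , cos φ₁ · sin φ₂ − sin φ₁ · cos φ₂ · cos Δλ )
  = atan2(0.82572, 0.00812) = 89.437° → normalised to [0°, 360°): 89.437°.

89.4°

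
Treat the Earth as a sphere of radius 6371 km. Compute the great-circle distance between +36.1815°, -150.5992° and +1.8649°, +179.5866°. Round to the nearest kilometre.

4894 km

Δλ = 179.5866 − -150.5992 = 330.1858°; wrapped into (−180°, 180°]: -29.8142°.
Δφ = 1.8649 − 36.1815 = -34.3166°.
a = sin²(Δφ/2) + cos φ₁ · cos φ₂ · sin²(Δλ/2) = 0.140421.
c = 2·atan2(√a, √(1−a)) = 0.76821 rad → d = 6371·c ≈ 4894.24 km.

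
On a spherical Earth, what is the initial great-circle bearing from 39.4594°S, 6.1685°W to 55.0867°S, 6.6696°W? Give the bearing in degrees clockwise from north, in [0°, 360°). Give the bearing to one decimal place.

Δλ = -6.6696 − -6.1685 = -0.5011°.
θ = atan2( sin Δλ · cos φ₂ , cos φ₁ · sin φ₂ − sin φ₁ · cos φ₂ · cos Δλ )
  = atan2(-0.00501, -0.26939) = -178.936° → normalised to [0°, 360°): 181.064°.

181.1°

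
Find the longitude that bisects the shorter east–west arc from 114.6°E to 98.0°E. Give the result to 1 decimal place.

Signed shortest Δλ from +114.6° to +98.0° is -16.6°.
Midpoint longitude = +114.6° + (-16.6°)/2 = +114.6° − 8.3° = +106.3°.

106.3°E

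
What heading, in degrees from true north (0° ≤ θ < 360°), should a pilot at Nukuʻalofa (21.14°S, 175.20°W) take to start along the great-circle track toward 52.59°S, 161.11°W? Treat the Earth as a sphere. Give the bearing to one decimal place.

164.4°

Δλ = -161.11 − -175.20 = 14.09°.
θ = atan2( sin Δλ · cos φ₂ , cos φ₁ · sin φ₂ − sin φ₁ · cos φ₂ · cos Δλ )
  = atan2(0.14790, -0.52835) = 164.362° → normalised to [0°, 360°): 164.362°.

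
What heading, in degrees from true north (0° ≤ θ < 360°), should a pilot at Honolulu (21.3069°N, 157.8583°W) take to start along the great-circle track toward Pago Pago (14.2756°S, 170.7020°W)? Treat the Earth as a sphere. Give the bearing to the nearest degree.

201°

Δλ = -170.7020 − -157.8583 = -12.8437°.
θ = atan2( sin Δλ · cos φ₂ , cos φ₁ · sin φ₂ − sin φ₁ · cos φ₂ · cos Δλ )
  = atan2(-0.21543, -0.57306) = -159.398° → normalised to [0°, 360°): 200.602°.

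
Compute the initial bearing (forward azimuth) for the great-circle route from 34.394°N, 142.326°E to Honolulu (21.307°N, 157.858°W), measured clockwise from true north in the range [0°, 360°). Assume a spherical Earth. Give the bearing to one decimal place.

Δλ = -157.858 − 142.326 = -300.184°; wrapped into (−180°, 180°]: 59.816°.
θ = atan2( sin Δλ · cos φ₂ , cos φ₁ · sin φ₂ − sin φ₁ · cos φ₂ · cos Δλ )
  = atan2(0.80533, 0.03524) = 87.494° → normalised to [0°, 360°): 87.494°.

87.5°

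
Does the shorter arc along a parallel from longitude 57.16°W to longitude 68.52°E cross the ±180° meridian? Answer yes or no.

No

Signed shortest Δλ = ((68.52 − -57.16 + 180) mod 360) − 180 = 125.68°.
Going east by 125.68° from -57.16° reaches +68.52° without touching 180°.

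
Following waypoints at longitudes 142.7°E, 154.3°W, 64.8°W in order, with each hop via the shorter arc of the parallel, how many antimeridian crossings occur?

Leg 1: +142.7° → -154.3°, shortest Δλ = 63.0° (east) — crosses 180°.
Leg 2: -154.3° → -64.8°, shortest Δλ = 89.5° (east) — does not cross 180°.
Total crossings: 1.

1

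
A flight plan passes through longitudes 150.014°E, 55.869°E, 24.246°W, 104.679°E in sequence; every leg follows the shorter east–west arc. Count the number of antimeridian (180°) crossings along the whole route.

Leg 1: +150.014° → +55.869°, shortest Δλ = -94.145° (west) — does not cross 180°.
Leg 2: +55.869° → -24.246°, shortest Δλ = -80.115° (west) — does not cross 180°.
Leg 3: -24.246° → +104.679°, shortest Δλ = 128.925° (east) — does not cross 180°.
Total crossings: 0.

0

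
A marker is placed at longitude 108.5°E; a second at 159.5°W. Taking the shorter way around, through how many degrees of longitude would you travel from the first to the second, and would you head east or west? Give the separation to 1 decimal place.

92.0° east

Raw difference: -159.5 − 108.5 = -268.0°.
Normalise into (−180°, 180°]: -268.0° + 360° = 92.0°.
Positive ⇒ the second point lies to the east; separation 92.0°.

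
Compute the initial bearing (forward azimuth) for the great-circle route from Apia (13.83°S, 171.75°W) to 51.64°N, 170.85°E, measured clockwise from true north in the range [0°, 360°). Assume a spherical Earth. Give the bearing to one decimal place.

348.4°

Δλ = 170.85 − -171.75 = 342.60°; wrapped into (−180°, 180°]: -17.40°.
θ = atan2( sin Δλ · cos φ₂ , cos φ₁ · sin φ₂ − sin φ₁ · cos φ₂ · cos Δλ )
  = atan2(-0.18558, 0.90296) = -11.614° → normalised to [0°, 360°): 348.386°.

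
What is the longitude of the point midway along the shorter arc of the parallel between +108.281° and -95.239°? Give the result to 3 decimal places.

Signed shortest Δλ from +108.281° to -95.239° is +156.480°.
Midpoint longitude = +108.281° + (+156.480°)/2 = +108.281° + 78.240° = +186.521°.
Normalise into (−180°, 180°]: -173.479°.
(The naïve average (+108.281 + -95.239)/2 = 6.521° is on the wrong side of the globe.)

-173.479°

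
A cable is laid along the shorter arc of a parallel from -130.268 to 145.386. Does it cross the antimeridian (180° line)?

Naïve |145.386 − -130.268| = 275.654° > 180°, so the shorter arc goes the other way round — across 180°.
Signed shortest Δλ = ((145.386 − -130.268 + 180) mod 360) − 180 = -84.346°.
Going west by 84.346° from -130.268° passes through 180° before reaching +145.386°.

Yes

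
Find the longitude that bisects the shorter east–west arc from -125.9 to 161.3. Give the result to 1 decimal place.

Signed shortest Δλ from -125.9° to +161.3° is -72.8°.
Midpoint longitude = -125.9° + (-72.8°)/2 = -125.9° − 36.4° = -162.3°.
(The naïve average (-125.9 + +161.3)/2 = 17.7° is on the wrong side of the globe.)

-162.3°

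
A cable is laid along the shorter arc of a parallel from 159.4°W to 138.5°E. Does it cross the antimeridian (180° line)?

Yes

Naïve |138.5 − -159.4| = 297.9° > 180°, so the shorter arc goes the other way round — across 180°.
Signed shortest Δλ = ((138.5 − -159.4 + 180) mod 360) − 180 = -62.1°.
Going west by 62.1° from -159.4° passes through 180° before reaching +138.5°.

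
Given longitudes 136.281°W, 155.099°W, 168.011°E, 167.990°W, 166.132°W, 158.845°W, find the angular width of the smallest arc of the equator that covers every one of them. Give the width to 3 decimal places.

Sort the longitudes: -167.990°, -166.132°, -158.845°, -155.099°, -136.281°, +168.011°.
Eastward gaps between consecutive values (wrapping around): 1.858°, 7.287°, 3.746°, 18.818°, 304.292°, 23.999°.
Largest gap = 304.292° ⇒ minimal covering band is its complement: 360° − 304.292° = 55.708°.
Band runs from +168.011° eastward to -136.281°, crossing the antimeridian.

55.708°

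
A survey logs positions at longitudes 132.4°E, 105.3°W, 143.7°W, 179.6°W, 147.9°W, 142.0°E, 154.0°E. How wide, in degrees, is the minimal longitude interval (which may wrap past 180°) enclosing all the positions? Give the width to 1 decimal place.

122.3°

Sort the longitudes: -179.6°, -147.9°, -143.7°, -105.3°, +132.4°, +142.0°, +154.0°.
Eastward gaps between consecutive values (wrapping around): 31.7°, 4.2°, 38.4°, 237.7°, 9.6°, 12.0°, 26.4°.
Largest gap = 237.7° ⇒ minimal covering band is its complement: 360° − 237.7° = 122.3°.
Band runs from +132.4° eastward to -105.3°, crossing the antimeridian.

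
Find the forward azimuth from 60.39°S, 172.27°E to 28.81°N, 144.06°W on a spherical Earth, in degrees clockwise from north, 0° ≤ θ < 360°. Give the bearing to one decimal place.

Δλ = -144.06 − 172.27 = -316.33°; wrapped into (−180°, 180°]: 43.67°.
θ = atan2( sin Δλ · cos φ₂ , cos φ₁ · sin φ₂ − sin φ₁ · cos φ₂ · cos Δλ )
  = atan2(0.60503, 0.78914) = 37.478° → normalised to [0°, 360°): 37.478°.

37.5°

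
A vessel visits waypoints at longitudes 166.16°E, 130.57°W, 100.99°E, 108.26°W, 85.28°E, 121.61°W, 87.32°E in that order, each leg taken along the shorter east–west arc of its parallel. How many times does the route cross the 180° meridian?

Leg 1: +166.16° → -130.57°, shortest Δλ = 63.27° (east) — crosses 180°.
Leg 2: -130.57° → +100.99°, shortest Δλ = -128.44° (west) — crosses 180°.
Leg 3: +100.99° → -108.26°, shortest Δλ = 150.75° (east) — crosses 180°.
Leg 4: -108.26° → +85.28°, shortest Δλ = -166.46° (west) — crosses 180°.
Leg 5: +85.28° → -121.61°, shortest Δλ = 153.11° (east) — crosses 180°.
Leg 6: -121.61° → +87.32°, shortest Δλ = -151.07° (west) — crosses 180°.
Total crossings: 6.

6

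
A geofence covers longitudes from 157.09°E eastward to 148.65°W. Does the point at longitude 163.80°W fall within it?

Yes

Band width going east from +157.09° to -148.65°: ((-148.65 − 157.09) mod 360) = 54.26°.
Offset of -163.80° east of the west edge: ((-163.80 − 157.09) mod 360) = 39.11°.
39.11° ≤ 54.26° ⇒ inside.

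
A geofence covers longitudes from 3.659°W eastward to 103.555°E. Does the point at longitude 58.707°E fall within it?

Yes

Band width going east from -3.659° to +103.555°: ((103.555 − -3.659) mod 360) = 107.214°.
Offset of +58.707° east of the west edge: ((58.707 − -3.659) mod 360) = 62.366°.
62.366° ≤ 107.214° ⇒ inside.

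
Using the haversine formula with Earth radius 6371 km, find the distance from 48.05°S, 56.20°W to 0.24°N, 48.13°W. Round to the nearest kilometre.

Δλ = -48.13 − -56.20 = 8.07°.
Δφ = 0.24 − -48.05 = 48.29°.
a = sin²(Δφ/2) + cos φ₁ · cos φ₂ · sin²(Δλ/2) = 0.170630.
c = 2·atan2(√a, √(1−a)) = 0.85165 rad → d = 6371·c ≈ 5425.88 km.

5426 km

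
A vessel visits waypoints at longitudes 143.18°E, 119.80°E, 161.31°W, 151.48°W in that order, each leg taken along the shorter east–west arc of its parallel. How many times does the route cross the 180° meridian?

Leg 1: +143.18° → +119.80°, shortest Δλ = -23.38° (west) — does not cross 180°.
Leg 2: +119.80° → -161.31°, shortest Δλ = 78.89° (east) — crosses 180°.
Leg 3: -161.31° → -151.48°, shortest Δλ = 9.83° (east) — does not cross 180°.
Total crossings: 1.

1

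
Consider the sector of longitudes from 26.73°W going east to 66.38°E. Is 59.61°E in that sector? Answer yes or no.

Band width going east from -26.73° to +66.38°: ((66.38 − -26.73) mod 360) = 93.11°.
Offset of +59.61° east of the west edge: ((59.61 − -26.73) mod 360) = 86.34°.
86.34° ≤ 93.11° ⇒ inside.

Yes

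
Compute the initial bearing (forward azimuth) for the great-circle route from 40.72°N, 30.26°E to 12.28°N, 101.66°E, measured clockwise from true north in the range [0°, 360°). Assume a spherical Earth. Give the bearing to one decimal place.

Δλ = 101.66 − 30.26 = 71.40°.
θ = atan2( sin Δλ · cos φ₂ , cos φ₁ · sin φ₂ − sin φ₁ · cos φ₂ · cos Δλ )
  = atan2(0.92608, -0.04212) = 92.604° → normalised to [0°, 360°): 92.604°.

92.6°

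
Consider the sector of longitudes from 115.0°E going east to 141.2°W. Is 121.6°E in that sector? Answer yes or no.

Yes

Band width going east from +115.0° to -141.2°: ((-141.2 − 115.0) mod 360) = 103.8°.
Offset of +121.6° east of the west edge: ((121.6 − 115.0) mod 360) = 6.6°.
6.6° ≤ 103.8° ⇒ inside.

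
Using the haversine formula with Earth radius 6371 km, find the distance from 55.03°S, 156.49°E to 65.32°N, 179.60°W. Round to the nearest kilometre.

13535 km

Δλ = -179.60 − 156.49 = -336.09°; wrapped into (−180°, 180°]: 23.91°.
Δφ = 65.32 − -55.03 = 120.35°.
a = sin²(Δφ/2) + cos φ₁ · cos φ₂ · sin²(Δλ/2) = 0.762909.
c = 2·atan2(√a, √(1−a)) = 2.12447 rad → d = 6371·c ≈ 13535.02 km.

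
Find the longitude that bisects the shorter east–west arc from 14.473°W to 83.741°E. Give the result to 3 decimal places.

34.634°E

Signed shortest Δλ from -14.473° to +83.741° is +98.214°.
Midpoint longitude = -14.473° + (+98.214°)/2 = -14.473° + 49.107° = +34.634°.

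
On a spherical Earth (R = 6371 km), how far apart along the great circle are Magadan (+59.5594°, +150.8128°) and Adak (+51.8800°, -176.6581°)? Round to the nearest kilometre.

2181 km

Δλ = -176.6581 − 150.8128 = -327.4709°; wrapped into (−180°, 180°]: 32.5291°.
Δφ = 51.8800 − 59.5594 = -7.6794°.
a = sin²(Δφ/2) + cos φ₁ · cos φ₂ · sin²(Δλ/2) = 0.029017.
c = 2·atan2(√a, √(1−a)) = 0.34236 rad → d = 6371·c ≈ 2181.17 km.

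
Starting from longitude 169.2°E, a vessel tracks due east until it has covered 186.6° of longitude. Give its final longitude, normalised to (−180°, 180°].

Start at +169.2°; shift +186.6° → +355.8°.
+355.8° lies outside (−180°, 180°]; subtract 360° → -4.2°.

4.2°W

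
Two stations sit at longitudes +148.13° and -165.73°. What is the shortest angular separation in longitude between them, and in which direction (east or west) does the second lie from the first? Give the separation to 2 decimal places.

Raw difference: -165.73 − 148.13 = -313.86°.
Normalise into (−180°, 180°]: -313.86° + 360° = 46.14°.
Positive ⇒ the second point lies to the east; separation 46.14°.

46.14° east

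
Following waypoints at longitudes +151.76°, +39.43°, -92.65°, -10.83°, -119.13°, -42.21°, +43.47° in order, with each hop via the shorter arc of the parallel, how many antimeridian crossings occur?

0

Leg 1: +151.76° → +39.43°, shortest Δλ = -112.33° (west) — does not cross 180°.
Leg 2: +39.43° → -92.65°, shortest Δλ = -132.08° (west) — does not cross 180°.
Leg 3: -92.65° → -10.83°, shortest Δλ = 81.82° (east) — does not cross 180°.
Leg 4: -10.83° → -119.13°, shortest Δλ = -108.3° (west) — does not cross 180°.
Leg 5: -119.13° → -42.21°, shortest Δλ = 76.92° (east) — does not cross 180°.
Leg 6: -42.21° → +43.47°, shortest Δλ = 85.68° (east) — does not cross 180°.
Total crossings: 0.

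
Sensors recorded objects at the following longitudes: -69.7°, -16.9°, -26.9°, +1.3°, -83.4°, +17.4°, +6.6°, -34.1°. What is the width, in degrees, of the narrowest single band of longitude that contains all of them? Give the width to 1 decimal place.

Sort the longitudes: -83.4°, -69.7°, -34.1°, -26.9°, -16.9°, +1.3°, +6.6°, +17.4°.
Eastward gaps between consecutive values (wrapping around): 13.7°, 35.6°, 7.2°, 10.0°, 18.2°, 5.3°, 10.8°, 259.2°.
Largest gap = 259.2° ⇒ minimal covering band is its complement: 360° − 259.2° = 100.8°.
Band runs from -83.4° eastward to +17.4°.

100.8°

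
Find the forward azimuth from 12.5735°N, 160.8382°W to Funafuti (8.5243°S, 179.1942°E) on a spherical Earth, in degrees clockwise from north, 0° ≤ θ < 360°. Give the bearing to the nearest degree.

Δλ = 179.1942 − -160.8382 = 340.0324°; wrapped into (−180°, 180°]: -19.9676°.
θ = atan2( sin Δλ · cos φ₂ , cos φ₁ · sin φ₂ − sin φ₁ · cos φ₂ · cos Δλ )
  = atan2(-0.33772, -0.34702) = -135.778° → normalised to [0°, 360°): 224.222°.

224°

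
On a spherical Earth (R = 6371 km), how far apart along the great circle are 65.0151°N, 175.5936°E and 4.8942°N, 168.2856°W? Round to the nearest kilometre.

6806 km

Δλ = -168.2856 − 175.5936 = -343.8792°; wrapped into (−180°, 180°]: 16.1208°.
Δφ = 4.8942 − 65.0151 = -60.1209°.
a = sin²(Δφ/2) + cos φ₁ · cos φ₂ · sin²(Δλ/2) = 0.259188.
c = 2·atan2(√a, √(1−a)) = 1.06829 rad → d = 6371·c ≈ 6806.08 km.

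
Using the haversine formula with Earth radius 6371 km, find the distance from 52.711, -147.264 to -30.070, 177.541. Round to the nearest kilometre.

Δλ = 177.541 − -147.264 = 324.805°; wrapped into (−180°, 180°]: -35.195°.
Δφ = -30.070 − 52.711 = -82.781°.
a = sin²(Δφ/2) + cos φ₁ · cos φ₂ · sin²(Δλ/2) = 0.485091.
c = 2·atan2(√a, √(1−a)) = 1.54097 rad → d = 6371·c ≈ 9817.55 km.

9818 km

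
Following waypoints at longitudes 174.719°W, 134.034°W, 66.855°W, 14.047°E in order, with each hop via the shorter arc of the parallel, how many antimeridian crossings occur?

Leg 1: -174.719° → -134.034°, shortest Δλ = 40.685° (east) — does not cross 180°.
Leg 2: -134.034° → -66.855°, shortest Δλ = 67.179° (east) — does not cross 180°.
Leg 3: -66.855° → +14.047°, shortest Δλ = 80.902° (east) — does not cross 180°.
Total crossings: 0.

0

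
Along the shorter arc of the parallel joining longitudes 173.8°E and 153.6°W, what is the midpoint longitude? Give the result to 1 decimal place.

Signed shortest Δλ from +173.8° to -153.6° is +32.6°.
Midpoint longitude = +173.8° + (+32.6°)/2 = +173.8° + 16.3° = +190.1°.
Normalise into (−180°, 180°]: -169.9°.
(The naïve average (+173.8 + -153.6)/2 = 10.1° is on the wrong side of the globe.)

169.9°W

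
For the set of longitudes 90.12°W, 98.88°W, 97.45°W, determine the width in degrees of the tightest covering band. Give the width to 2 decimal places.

8.76°

Sort the longitudes: -98.88°, -97.45°, -90.12°.
Eastward gaps between consecutive values (wrapping around): 1.43°, 7.33°, 351.24°.
Largest gap = 351.24° ⇒ minimal covering band is its complement: 360° − 351.24° = 8.76°.
Band runs from -98.88° eastward to -90.12°.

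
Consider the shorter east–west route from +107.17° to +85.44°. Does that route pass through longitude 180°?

No

Signed shortest Δλ = ((85.44 − 107.17 + 180) mod 360) − 180 = -21.73°.
Going west by 21.73° from +107.17° reaches +85.44° without touching 180°.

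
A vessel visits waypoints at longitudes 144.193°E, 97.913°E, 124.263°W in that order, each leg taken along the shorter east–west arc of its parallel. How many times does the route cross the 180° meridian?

Leg 1: +144.193° → +97.913°, shortest Δλ = -46.28° (west) — does not cross 180°.
Leg 2: +97.913° → -124.263°, shortest Δλ = 137.824° (east) — crosses 180°.
Total crossings: 1.

1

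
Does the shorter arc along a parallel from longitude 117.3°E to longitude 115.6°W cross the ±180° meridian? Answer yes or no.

Yes

Naïve |-115.6 − 117.3| = 232.9° > 180°, so the shorter arc goes the other way round — across 180°.
Signed shortest Δλ = ((-115.6 − 117.3 + 180) mod 360) − 180 = 127.1°.
Going east by 127.1° from +117.3° passes through 180° before reaching -115.6°.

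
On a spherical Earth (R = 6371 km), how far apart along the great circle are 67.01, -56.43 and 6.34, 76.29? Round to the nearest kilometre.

Δλ = 76.29 − -56.43 = 132.72°.
Δφ = 6.34 − 67.01 = -60.67°.
a = sin²(Δφ/2) + cos φ₁ · cos φ₂ · sin²(Δλ/2) = 0.580846.
c = 2·atan2(√a, √(1−a)) = 1.73320 rad → d = 6371·c ≈ 11042.22 km.

11042 km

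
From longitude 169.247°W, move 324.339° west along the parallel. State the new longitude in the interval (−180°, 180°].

133.586°W

Start at -169.247°; shift −324.339° → -493.586°.
-493.586° lies outside (−180°, 180°]; add 360° → -133.586°.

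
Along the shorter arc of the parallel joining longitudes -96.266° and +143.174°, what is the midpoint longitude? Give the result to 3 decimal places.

-156.546°

Signed shortest Δλ from -96.266° to +143.174° is -120.560°.
Midpoint longitude = -96.266° + (-120.560°)/2 = -96.266° − 60.280° = -156.546°.
(The naïve average (-96.266 + +143.174)/2 = 23.454° is on the wrong side of the globe.)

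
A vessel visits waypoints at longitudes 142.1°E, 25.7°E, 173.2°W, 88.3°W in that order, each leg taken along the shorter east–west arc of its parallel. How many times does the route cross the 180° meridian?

Leg 1: +142.1° → +25.7°, shortest Δλ = -116.4° (west) — does not cross 180°.
Leg 2: +25.7° → -173.2°, shortest Δλ = 161.1° (east) — crosses 180°.
Leg 3: -173.2° → -88.3°, shortest Δλ = 84.9° (east) — does not cross 180°.
Total crossings: 1.

1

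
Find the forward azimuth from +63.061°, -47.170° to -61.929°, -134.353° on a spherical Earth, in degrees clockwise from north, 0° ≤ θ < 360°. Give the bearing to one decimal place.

228.2°

Δλ = -134.353 − -47.170 = -87.183°.
θ = atan2( sin Δλ · cos φ₂ , cos φ₁ · sin φ₂ − sin φ₁ · cos φ₂ · cos Δλ )
  = atan2(-0.47000, -0.42037) = -131.809° → normalised to [0°, 360°): 228.191°.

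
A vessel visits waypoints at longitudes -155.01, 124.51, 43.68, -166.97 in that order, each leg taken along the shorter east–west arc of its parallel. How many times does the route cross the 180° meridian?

Leg 1: -155.01° → +124.51°, shortest Δλ = -80.48° (west) — crosses 180°.
Leg 2: +124.51° → +43.68°, shortest Δλ = -80.83° (west) — does not cross 180°.
Leg 3: +43.68° → -166.97°, shortest Δλ = 149.35° (east) — crosses 180°.
Total crossings: 2.

2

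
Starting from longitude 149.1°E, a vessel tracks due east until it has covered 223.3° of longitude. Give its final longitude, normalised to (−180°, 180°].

12.4°E

Start at +149.1°; shift +223.3° → +372.4°.
+372.4° lies outside (−180°, 180°]; subtract 360° → +12.4°.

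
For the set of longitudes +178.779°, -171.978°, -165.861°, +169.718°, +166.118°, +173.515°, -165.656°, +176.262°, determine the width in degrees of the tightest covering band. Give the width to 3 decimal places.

28.226°

Sort the longitudes: -171.978°, -165.861°, -165.656°, +166.118°, +169.718°, +173.515°, +176.262°, +178.779°.
Eastward gaps between consecutive values (wrapping around): 6.117°, 0.205°, 331.774°, 3.600°, 3.797°, 2.747°, 2.517°, 9.243°.
Largest gap = 331.774° ⇒ minimal covering band is its complement: 360° − 331.774° = 28.226°.
Band runs from +166.118° eastward to -165.656°, crossing the antimeridian.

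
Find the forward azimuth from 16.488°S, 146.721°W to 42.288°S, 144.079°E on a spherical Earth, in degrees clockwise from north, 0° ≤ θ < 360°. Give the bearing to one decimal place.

230.5°

Δλ = 144.079 − -146.721 = 290.800°; wrapped into (−180°, 180°]: -69.200°.
θ = atan2( sin Δλ · cos φ₂ , cos φ₁ · sin φ₂ − sin φ₁ · cos φ₂ · cos Δλ )
  = atan2(-0.69156, -0.57063) = -129.527° → normalised to [0°, 360°): 230.473°.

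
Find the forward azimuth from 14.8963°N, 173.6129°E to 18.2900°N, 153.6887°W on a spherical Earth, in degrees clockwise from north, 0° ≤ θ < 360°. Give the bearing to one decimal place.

Δλ = -153.6887 − 173.6129 = -327.3016°; wrapped into (−180°, 180°]: 32.6984°.
θ = atan2( sin Δλ · cos φ₂ , cos φ₁ · sin φ₂ − sin φ₁ · cos φ₂ · cos Δλ )
  = atan2(0.51293, 0.09788) = 79.197° → normalised to [0°, 360°): 79.197°.

79.2°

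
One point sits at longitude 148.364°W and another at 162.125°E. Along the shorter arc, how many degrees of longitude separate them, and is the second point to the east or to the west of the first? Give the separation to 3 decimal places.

49.511° west

Raw difference: 162.125 − -148.364 = 310.489°.
Normalise into (−180°, 180°]: 310.489° − 360° = -49.511°.
Negative ⇒ the second point lies to the west; separation 49.511°.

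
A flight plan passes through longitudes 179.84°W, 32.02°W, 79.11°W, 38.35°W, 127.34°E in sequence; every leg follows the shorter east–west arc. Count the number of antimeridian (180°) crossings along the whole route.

0

Leg 1: -179.84° → -32.02°, shortest Δλ = 147.82° (east) — does not cross 180°.
Leg 2: -32.02° → -79.11°, shortest Δλ = -47.09° (west) — does not cross 180°.
Leg 3: -79.11° → -38.35°, shortest Δλ = 40.76° (east) — does not cross 180°.
Leg 4: -38.35° → +127.34°, shortest Δλ = 165.69° (east) — does not cross 180°.
Total crossings: 0.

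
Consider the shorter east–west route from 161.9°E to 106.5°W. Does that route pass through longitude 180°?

Naïve |-106.5 − 161.9| = 268.4° > 180°, so the shorter arc goes the other way round — across 180°.
Signed shortest Δλ = ((-106.5 − 161.9 + 180) mod 360) − 180 = 91.6°.
Going east by 91.6° from +161.9° passes through 180° before reaching -106.5°.

Yes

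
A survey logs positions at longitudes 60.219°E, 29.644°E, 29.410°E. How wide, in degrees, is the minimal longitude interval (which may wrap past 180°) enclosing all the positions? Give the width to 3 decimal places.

Sort the longitudes: +29.410°, +29.644°, +60.219°.
Eastward gaps between consecutive values (wrapping around): 0.234°, 30.575°, 329.191°.
Largest gap = 329.191° ⇒ minimal covering band is its complement: 360° − 329.191° = 30.809°.
Band runs from +29.410° eastward to +60.219°.

30.809°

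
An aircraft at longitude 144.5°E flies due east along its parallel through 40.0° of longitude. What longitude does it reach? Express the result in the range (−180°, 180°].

175.5°W

Start at +144.5°; shift +40.0° → +184.5°.
+184.5° lies outside (−180°, 180°]; subtract 360° → -175.5°.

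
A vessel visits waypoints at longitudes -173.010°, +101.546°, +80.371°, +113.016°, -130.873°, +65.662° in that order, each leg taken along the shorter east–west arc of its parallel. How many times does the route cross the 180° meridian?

3

Leg 1: -173.010° → +101.546°, shortest Δλ = -85.444° (west) — crosses 180°.
Leg 2: +101.546° → +80.371°, shortest Δλ = -21.175° (west) — does not cross 180°.
Leg 3: +80.371° → +113.016°, shortest Δλ = 32.645° (east) — does not cross 180°.
Leg 4: +113.016° → -130.873°, shortest Δλ = 116.111° (east) — crosses 180°.
Leg 5: -130.873° → +65.662°, shortest Δλ = -163.465° (west) — crosses 180°.
Total crossings: 3.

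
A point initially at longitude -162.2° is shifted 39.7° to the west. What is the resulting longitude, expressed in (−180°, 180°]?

+158.1°

Start at -162.2°; shift −39.7° → -201.9°.
-201.9° lies outside (−180°, 180°]; add 360° → +158.1°.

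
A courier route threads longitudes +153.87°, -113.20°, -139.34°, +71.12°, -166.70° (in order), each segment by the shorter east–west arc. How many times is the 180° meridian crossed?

Leg 1: +153.87° → -113.20°, shortest Δλ = 92.93° (east) — crosses 180°.
Leg 2: -113.20° → -139.34°, shortest Δλ = -26.14° (west) — does not cross 180°.
Leg 3: -139.34° → +71.12°, shortest Δλ = -149.54° (west) — crosses 180°.
Leg 4: +71.12° → -166.70°, shortest Δλ = 122.18° (east) — crosses 180°.
Total crossings: 3.

3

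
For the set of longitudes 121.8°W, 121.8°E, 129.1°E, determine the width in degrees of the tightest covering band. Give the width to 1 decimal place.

Sort the longitudes: -121.8°, +121.8°, +129.1°.
Eastward gaps between consecutive values (wrapping around): 243.6°, 7.3°, 109.1°.
Largest gap = 243.6° ⇒ minimal covering band is its complement: 360° − 243.6° = 116.4°.
Band runs from +121.8° eastward to -121.8°, crossing the antimeridian.

116.4°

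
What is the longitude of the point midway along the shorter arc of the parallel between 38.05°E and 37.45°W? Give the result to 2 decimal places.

0.30°E

Signed shortest Δλ from +38.05° to -37.45° is -75.50°.
Midpoint longitude = +38.05° + (-75.50°)/2 = +38.05° − 37.75° = +0.30°.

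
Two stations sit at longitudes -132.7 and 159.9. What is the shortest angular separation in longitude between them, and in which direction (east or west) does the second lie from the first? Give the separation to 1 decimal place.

Raw difference: 159.9 − -132.7 = 292.6°.
Normalise into (−180°, 180°]: 292.6° − 360° = -67.4°.
Negative ⇒ the second point lies to the west; separation 67.4°.

67.4° west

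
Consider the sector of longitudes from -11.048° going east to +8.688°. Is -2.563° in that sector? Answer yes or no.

Band width going east from -11.048° to +8.688°: ((8.688 − -11.048) mod 360) = 19.736°.
Offset of -2.563° east of the west edge: ((-2.563 − -11.048) mod 360) = 8.485°.
8.485° ≤ 19.736° ⇒ inside.

Yes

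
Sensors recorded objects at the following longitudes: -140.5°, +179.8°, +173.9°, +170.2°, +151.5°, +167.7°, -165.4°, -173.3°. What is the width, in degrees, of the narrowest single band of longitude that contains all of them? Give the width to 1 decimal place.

Sort the longitudes: -173.3°, -165.4°, -140.5°, +151.5°, +167.7°, +170.2°, +173.9°, +179.8°.
Eastward gaps between consecutive values (wrapping around): 7.9°, 24.9°, 292.0°, 16.2°, 2.5°, 3.7°, 5.9°, 6.9°.
Largest gap = 292.0° ⇒ minimal covering band is its complement: 360° − 292.0° = 68.0°.
Band runs from +151.5° eastward to -140.5°, crossing the antimeridian.

68.0°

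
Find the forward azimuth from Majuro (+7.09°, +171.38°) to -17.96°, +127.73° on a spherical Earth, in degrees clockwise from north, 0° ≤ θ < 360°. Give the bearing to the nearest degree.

239°

Δλ = 127.73 − 171.38 = -43.65°.
θ = atan2( sin Δλ · cos φ₂ , cos φ₁ · sin φ₂ − sin φ₁ · cos φ₂ · cos Δλ )
  = atan2(-0.65662, -0.39095) = -120.770° → normalised to [0°, 360°): 239.230°.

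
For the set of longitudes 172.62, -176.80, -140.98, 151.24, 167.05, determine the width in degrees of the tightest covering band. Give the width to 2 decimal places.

Sort the longitudes: -176.80°, -140.98°, +151.24°, +167.05°, +172.62°.
Eastward gaps between consecutive values (wrapping around): 35.82°, 292.22°, 15.81°, 5.57°, 10.58°.
Largest gap = 292.22° ⇒ minimal covering band is its complement: 360° − 292.22° = 67.78°.
Band runs from +151.24° eastward to -140.98°, crossing the antimeridian.

67.78°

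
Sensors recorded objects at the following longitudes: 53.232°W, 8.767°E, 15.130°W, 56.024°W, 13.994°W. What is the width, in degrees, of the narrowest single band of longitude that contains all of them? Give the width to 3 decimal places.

64.791°

Sort the longitudes: -56.024°, -53.232°, -15.130°, -13.994°, +8.767°.
Eastward gaps between consecutive values (wrapping around): 2.792°, 38.102°, 1.136°, 22.761°, 295.209°.
Largest gap = 295.209° ⇒ minimal covering band is its complement: 360° − 295.209° = 64.791°.
Band runs from -56.024° eastward to +8.767°.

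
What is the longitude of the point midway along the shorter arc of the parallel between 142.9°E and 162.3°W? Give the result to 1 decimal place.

Signed shortest Δλ from +142.9° to -162.3° is +54.8°.
Midpoint longitude = +142.9° + (+54.8°)/2 = +142.9° + 27.4° = +170.3°.
(The naïve average (+142.9 + -162.3)/2 = -9.7° is on the wrong side of the globe.)

170.3°E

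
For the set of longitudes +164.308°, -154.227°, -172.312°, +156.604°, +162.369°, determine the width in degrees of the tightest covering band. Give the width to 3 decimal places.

Sort the longitudes: -172.312°, -154.227°, +156.604°, +162.369°, +164.308°.
Eastward gaps between consecutive values (wrapping around): 18.085°, 310.831°, 5.765°, 1.939°, 23.380°.
Largest gap = 310.831° ⇒ minimal covering band is its complement: 360° − 310.831° = 49.169°.
Band runs from +156.604° eastward to -154.227°, crossing the antimeridian.

49.169°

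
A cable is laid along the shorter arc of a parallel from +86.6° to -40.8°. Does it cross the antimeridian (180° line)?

Signed shortest Δλ = ((-40.8 − 86.6 + 180) mod 360) − 180 = -127.4°.
Going west by 127.4° from +86.6° reaches -40.8° without touching 180°.

No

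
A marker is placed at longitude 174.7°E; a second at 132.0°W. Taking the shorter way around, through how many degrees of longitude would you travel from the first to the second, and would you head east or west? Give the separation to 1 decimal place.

53.3° east

Raw difference: -132.0 − 174.7 = -306.7°.
Normalise into (−180°, 180°]: -306.7° + 360° = 53.3°.
Positive ⇒ the second point lies to the east; separation 53.3°.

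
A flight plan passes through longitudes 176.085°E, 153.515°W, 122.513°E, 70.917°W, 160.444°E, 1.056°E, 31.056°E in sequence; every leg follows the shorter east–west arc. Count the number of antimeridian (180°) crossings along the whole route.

4

Leg 1: +176.085° → -153.515°, shortest Δλ = 30.4° (east) — crosses 180°.
Leg 2: -153.515° → +122.513°, shortest Δλ = -83.972° (west) — crosses 180°.
Leg 3: +122.513° → -70.917°, shortest Δλ = 166.57° (east) — crosses 180°.
Leg 4: -70.917° → +160.444°, shortest Δλ = -128.639° (west) — crosses 180°.
Leg 5: +160.444° → +1.056°, shortest Δλ = -159.388° (west) — does not cross 180°.
Leg 6: +1.056° → +31.056°, shortest Δλ = 30.0° (east) — does not cross 180°.
Total crossings: 4.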